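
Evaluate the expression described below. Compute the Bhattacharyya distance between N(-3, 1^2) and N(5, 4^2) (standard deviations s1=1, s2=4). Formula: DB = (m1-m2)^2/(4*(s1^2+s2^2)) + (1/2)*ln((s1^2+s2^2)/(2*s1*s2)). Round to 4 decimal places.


Bhattacharyya distance between two Gaussians:
DB = (m1-m2)^2/(4*(s1^2+s2^2)) + (1/2)*ln((s1^2+s2^2)/(2*s1*s2)).
(m1-m2)^2 = (-8)^2 = 64.
s1^2+s2^2 = 1 + 16 = 17.
term1 = 64/68 = 0.941176.
term2 = 0.5*ln(17/8.0) = 0.376886.
DB = 0.941176 + 0.376886 = 1.3181

1.3181


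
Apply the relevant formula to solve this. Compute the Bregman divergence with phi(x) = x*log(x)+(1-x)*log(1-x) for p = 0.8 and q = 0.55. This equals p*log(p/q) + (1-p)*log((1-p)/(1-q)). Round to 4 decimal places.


Bregman divergence with negative entropy generator:
D = p*log(p/q) + (1-p)*log((1-p)/(1-q)).
p = 0.8, q = 0.55.
p*log(p/q) = 0.8*log(0.8/0.55) = 0.299755.
(1-p)*log((1-p)/(1-q)) = 0.2*log(0.2/0.45) = -0.162186.
D = 0.299755 + -0.162186 = 0.1376

0.1376


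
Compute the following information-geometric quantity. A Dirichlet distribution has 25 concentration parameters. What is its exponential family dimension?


Exponential family dimension calculation:
Dirichlet with 25 components has 25 natural parameters.

25


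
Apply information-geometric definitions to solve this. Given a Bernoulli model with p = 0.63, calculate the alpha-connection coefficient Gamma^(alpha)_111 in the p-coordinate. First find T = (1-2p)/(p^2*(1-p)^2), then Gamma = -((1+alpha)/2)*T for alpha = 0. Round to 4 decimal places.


Skewness (Amari-Chentsov) tensor: T = (1-2p)/(p^2*(1-p)^2).
p = 0.63, 1-2p = -0.26, p^2 = 0.3969, (1-p)^2 = 0.1369.
T = -0.26/(0.3969 * 0.1369) = -4.785076.
In the p-coordinate, Gamma^(alpha) = Gamma^(0) - (alpha/2)*T with Gamma^(0) = (1/2)*g'(p) = -T/2,
so Gamma^(alpha) = -((1+alpha)/2)*T.
alpha = 0, -(1+alpha)/2 = -0.5.
Gamma = -0.5 * -4.785076 = 2.3925

2.3925


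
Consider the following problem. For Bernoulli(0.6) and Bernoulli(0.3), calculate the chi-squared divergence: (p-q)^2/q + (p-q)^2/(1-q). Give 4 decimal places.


Chi-squared divergence between Bernoulli distributions:
chi^2 = (p-q)^2/q + (p-q)^2/(1-q).
p = 0.6, q = 0.3, p-q = 0.3.
(p-q)^2 = 0.09.
term1 = 0.09/0.3 = 0.3.
term2 = 0.09/0.7 = 0.128571.
chi^2 = 0.3 + 0.128571 = 0.4286

0.4286


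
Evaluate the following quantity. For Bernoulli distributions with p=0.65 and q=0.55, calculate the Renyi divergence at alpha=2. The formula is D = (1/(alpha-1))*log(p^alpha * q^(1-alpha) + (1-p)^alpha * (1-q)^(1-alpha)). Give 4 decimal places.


Renyi divergence of order alpha between Bernoulli distributions:
D = (1/(alpha-1))*log(p^alpha * q^(1-alpha) + (1-p)^alpha * (1-q)^(1-alpha)).
alpha = 2, p = 0.65, q = 0.55.
p^alpha * q^(1-alpha) = 0.65^2 * 0.55^-1 = 0.768182.
(1-p)^alpha * (1-q)^(1-alpha) = 0.35^2 * 0.45^-1 = 0.272222.
sum = 0.768182 + 0.272222 = 1.040404.
D = (1/1)*log(1.040404) = 0.0396

0.0396


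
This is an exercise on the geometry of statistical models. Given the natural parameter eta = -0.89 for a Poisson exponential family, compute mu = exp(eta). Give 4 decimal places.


Expectation parameter for Poisson exponential family:
mu = exp(eta).
eta = -0.89.
mu = exp(-0.89) = 0.4107

0.4107


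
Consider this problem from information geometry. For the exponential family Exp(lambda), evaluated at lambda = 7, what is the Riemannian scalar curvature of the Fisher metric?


This family has a single free parameter, so its statistical manifold
is 1-dimensional. The Riemann curvature tensor of any 1-dimensional
Riemannian manifold vanishes identically, so R = 0.

0


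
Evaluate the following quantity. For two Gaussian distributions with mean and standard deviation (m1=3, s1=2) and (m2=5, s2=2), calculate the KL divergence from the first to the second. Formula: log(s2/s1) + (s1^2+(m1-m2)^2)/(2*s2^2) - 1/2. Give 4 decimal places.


KL divergence between normal distributions:
KL = log(s2/s1) + (s1^2 + (m1-m2)^2)/(2*s2^2) - 1/2.
log(2/2) = 0.0.
(2^2 + (3-5)^2)/(2*2^2) = (4 + 4)/8 = 1.0.
KL = 0.0 + 1.0 - 0.5 = 0.5000

0.5000


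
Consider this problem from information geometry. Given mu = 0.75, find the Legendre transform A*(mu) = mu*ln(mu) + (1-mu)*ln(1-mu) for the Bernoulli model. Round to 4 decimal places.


Legendre transform for Bernoulli:
A*(mu) = mu*log(mu) + (1-mu)*log(1-mu).
mu = 0.75, 1-mu = 0.25.
mu*log(mu) = 0.75*log(0.75) = -0.215762.
(1-mu)*log(1-mu) = 0.25*log(0.25) = -0.346574.
A* = -0.215762 + -0.346574 = -0.5623

-0.5623


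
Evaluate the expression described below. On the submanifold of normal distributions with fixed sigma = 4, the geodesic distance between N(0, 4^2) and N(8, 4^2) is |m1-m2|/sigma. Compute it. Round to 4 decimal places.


On the fixed-variance normal subfamily, geodesic distance = |m1-m2|/sigma.
|0 - 8| = 8.
sigma = 4.
d = 8/4 = 2.0000

2.0000


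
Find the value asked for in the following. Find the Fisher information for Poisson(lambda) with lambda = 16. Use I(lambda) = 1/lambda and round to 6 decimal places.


Fisher information for Poisson: I(lambda) = 1/lambda.
lambda = 16.
I(lambda) = 1/16 = 0.062500

0.062500


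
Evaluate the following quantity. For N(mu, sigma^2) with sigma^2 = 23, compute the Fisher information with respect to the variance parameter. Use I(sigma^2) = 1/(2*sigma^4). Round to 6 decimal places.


Fisher information for variance: I(sigma^2) = 1/(2*sigma^4).
sigma^2 = 23, so sigma^4 = 529.
I = 1/(2*529) = 1/1058 = 0.000945

0.000945


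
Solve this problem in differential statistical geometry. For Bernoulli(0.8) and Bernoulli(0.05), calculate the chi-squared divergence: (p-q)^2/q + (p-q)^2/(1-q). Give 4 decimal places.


Chi-squared divergence between Bernoulli distributions:
chi^2 = (p-q)^2/q + (p-q)^2/(1-q).
p = 0.8, q = 0.05, p-q = 0.75.
(p-q)^2 = 0.5625.
term1 = 0.5625/0.05 = 11.25.
term2 = 0.5625/0.95 = 0.592105.
chi^2 = 11.25 + 0.592105 = 11.8421

11.8421


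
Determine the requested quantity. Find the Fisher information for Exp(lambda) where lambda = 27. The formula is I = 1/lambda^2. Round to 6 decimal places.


Fisher information for exponential: I(lambda) = 1/lambda^2.
lambda = 27, lambda^2 = 729.
I = 1/729 = 0.001372

0.001372


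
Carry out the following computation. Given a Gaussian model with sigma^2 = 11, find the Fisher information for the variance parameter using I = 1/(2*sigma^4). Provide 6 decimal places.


Fisher information for variance: I(sigma^2) = 1/(2*sigma^4).
sigma^2 = 11, so sigma^4 = 121.
I = 1/(2*121) = 1/242 = 0.004132

0.004132


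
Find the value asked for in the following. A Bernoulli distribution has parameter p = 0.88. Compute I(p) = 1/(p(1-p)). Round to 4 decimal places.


For Bernoulli(p), Fisher information is I(p) = 1/(p*(1-p)).
p = 0.88, 1-p = 0.12.
p*(1-p) = 0.1056.
I(p) = 1/0.1056 = 9.4697

9.4697


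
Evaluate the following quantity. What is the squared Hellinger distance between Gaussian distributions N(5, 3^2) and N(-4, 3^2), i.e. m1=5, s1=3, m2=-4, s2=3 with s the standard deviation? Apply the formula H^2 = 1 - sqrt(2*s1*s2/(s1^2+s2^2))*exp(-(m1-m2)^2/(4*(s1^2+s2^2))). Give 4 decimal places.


Squared Hellinger distance for Gaussians:
H^2 = 1 - sqrt(2*s1*s2/(s1^2+s2^2)) * exp(-(m1-m2)^2/(4*(s1^2+s2^2))).
s1^2 = 9, s2^2 = 9, s1^2+s2^2 = 18.
sqrt(2*3*3/(18)) = 1.0.
(m1-m2)^2 = (9)^2 = 81.
exp(-81/(4*18)) = exp(-1.125) = 0.324652.
H^2 = 1 - 1.0*0.324652 = 0.6753

0.6753


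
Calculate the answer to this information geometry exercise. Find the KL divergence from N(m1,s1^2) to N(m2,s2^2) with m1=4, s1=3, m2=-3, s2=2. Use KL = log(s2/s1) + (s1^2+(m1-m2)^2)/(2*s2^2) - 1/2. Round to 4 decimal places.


KL divergence between normal distributions:
KL = log(s2/s1) + (s1^2 + (m1-m2)^2)/(2*s2^2) - 1/2.
log(2/3) = -0.405465.
(3^2 + (4--3)^2)/(2*2^2) = (9 + 49)/8 = 7.25.
KL = -0.405465 + 7.25 - 0.5 = 6.3445

6.3445


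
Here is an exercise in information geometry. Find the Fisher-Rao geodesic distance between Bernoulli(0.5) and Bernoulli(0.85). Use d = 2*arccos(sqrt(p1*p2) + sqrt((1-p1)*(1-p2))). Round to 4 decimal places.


Geodesic distance on Bernoulli manifold:
d(p1,p2) = 2*arccos(sqrt(p1*p2) + sqrt((1-p1)*(1-p2))).
sqrt(p1*p2) = sqrt(0.5*0.85) = 0.65192.
sqrt((1-p1)*(1-p2)) = sqrt(0.5*0.15) = 0.273861.
arg = 0.65192 + 0.273861 = 0.925782.
d = 2*arccos(0.925782) = 0.7754

0.7754


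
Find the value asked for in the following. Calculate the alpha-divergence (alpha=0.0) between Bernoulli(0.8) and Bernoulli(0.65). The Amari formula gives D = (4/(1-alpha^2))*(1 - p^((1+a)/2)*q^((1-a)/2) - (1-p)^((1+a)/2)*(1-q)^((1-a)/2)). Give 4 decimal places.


Amari alpha-divergence:
D = (4/(1-alpha^2))*(1 - p^((1+a)/2)*q^((1-a)/2) - (1-p)^((1+a)/2)*(1-q)^((1-a)/2)).
alpha = 0.0, p = 0.8, q = 0.65.
e1 = (1+alpha)/2 = 0.5, e2 = (1-alpha)/2 = 0.5.
t1 = p^e1 * q^e2 = 0.8^0.5 * 0.65^0.5 = 0.72111.
t2 = (1-p)^e1 * (1-q)^e2 = 0.2^0.5 * 0.35^0.5 = 0.264575.
4/(1-alpha^2) = 4.0.
D = 4.0*(1 - 0.72111 - 0.264575) = 0.0573

0.0573


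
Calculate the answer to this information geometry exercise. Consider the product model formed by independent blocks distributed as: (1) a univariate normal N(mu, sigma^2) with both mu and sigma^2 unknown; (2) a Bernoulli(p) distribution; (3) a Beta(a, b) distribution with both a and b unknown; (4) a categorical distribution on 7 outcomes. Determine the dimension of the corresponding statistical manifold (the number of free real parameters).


The dimension of a statistical manifold equals the number of free
(independent) real parameters of the model. For a product of independent
blocks the parameter counts add.
- normal (mu, sigma^2): 2.
- Bernoulli (p): 1.
- Beta (a, b): 2.
- categorical on 7 outcomes (probabilities sum to 1): 7-1 = 6.
Total = 2 + 1 + 2 + 6 = 11.
Dimension = 11

11


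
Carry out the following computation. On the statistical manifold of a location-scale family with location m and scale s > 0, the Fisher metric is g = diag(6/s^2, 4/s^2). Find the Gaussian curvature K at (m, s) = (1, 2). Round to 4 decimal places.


The metric has the form g = (A dm^2 + B ds^2)/s^2 with A = 6, B = 4.
Substitute u = sqrt(A/B)*m: g = B*(du^2 + ds^2)/s^2, i.e. B times the
Poincare upper half-plane metric, which has constant Gaussian curvature -1.
Scaling a 2D metric by a constant c divides the Gaussian curvature by c,
so K = -1/B = -1/(4) = -0.2500 everywhere (the point (m, s) = (1, 2) is irrelevant:
the curvature is constant).
The requested Gaussian curvature is K = -0.2500.

-0.2500


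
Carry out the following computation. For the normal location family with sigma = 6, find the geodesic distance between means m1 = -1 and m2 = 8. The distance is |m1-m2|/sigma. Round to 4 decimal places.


On the fixed-variance normal subfamily, geodesic distance = |m1-m2|/sigma.
|-1 - 8| = 9.
sigma = 6.
d = 9/6 = 1.5000

1.5000


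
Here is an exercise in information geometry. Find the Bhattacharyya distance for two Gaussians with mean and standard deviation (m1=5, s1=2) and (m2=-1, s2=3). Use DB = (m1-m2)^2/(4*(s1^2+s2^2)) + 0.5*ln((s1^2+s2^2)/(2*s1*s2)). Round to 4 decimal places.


Bhattacharyya distance between two Gaussians:
DB = (m1-m2)^2/(4*(s1^2+s2^2)) + (1/2)*ln((s1^2+s2^2)/(2*s1*s2)).
(m1-m2)^2 = (6)^2 = 36.
s1^2+s2^2 = 4 + 9 = 13.
term1 = 36/52 = 0.692308.
term2 = 0.5*ln(13/12.0) = 0.040021.
DB = 0.692308 + 0.040021 = 0.7323

0.7323


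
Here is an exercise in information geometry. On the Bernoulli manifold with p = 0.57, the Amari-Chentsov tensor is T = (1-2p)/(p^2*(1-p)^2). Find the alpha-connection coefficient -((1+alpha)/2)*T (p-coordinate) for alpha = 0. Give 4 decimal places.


Skewness (Amari-Chentsov) tensor: T = (1-2p)/(p^2*(1-p)^2).
p = 0.57, 1-2p = -0.14, p^2 = 0.3249, (1-p)^2 = 0.1849.
T = -0.14/(0.3249 * 0.1849) = -2.330459.
In the p-coordinate, Gamma^(alpha) = Gamma^(0) - (alpha/2)*T with Gamma^(0) = (1/2)*g'(p) = -T/2,
so Gamma^(alpha) = -((1+alpha)/2)*T.
alpha = 0, -(1+alpha)/2 = -0.5.
Gamma = -0.5 * -2.330459 = 1.1652

1.1652


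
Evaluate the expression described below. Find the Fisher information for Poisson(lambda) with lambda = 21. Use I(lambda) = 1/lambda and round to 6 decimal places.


Fisher information for Poisson: I(lambda) = 1/lambda.
lambda = 21.
I(lambda) = 1/21 = 0.047619

0.047619


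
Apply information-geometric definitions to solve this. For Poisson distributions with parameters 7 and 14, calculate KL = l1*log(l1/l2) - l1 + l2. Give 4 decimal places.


KL divergence for Poisson:
KL = l1*log(l1/l2) - l1 + l2.
l1 = 7, l2 = 14.
log(7/14) = -0.693147.
l1*log(l1/l2) = 7 * -0.693147 = -4.85203.
KL = -4.85203 - 7 + 14 = 2.1480

2.1480


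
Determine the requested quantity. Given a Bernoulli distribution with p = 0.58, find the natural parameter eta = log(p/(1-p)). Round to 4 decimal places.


Natural parameter for Bernoulli: eta = log(p/(1-p)).
p = 0.58, 1-p = 0.42.
p/(1-p) = 1.380952.
eta = log(1.380952) = 0.3228

0.3228


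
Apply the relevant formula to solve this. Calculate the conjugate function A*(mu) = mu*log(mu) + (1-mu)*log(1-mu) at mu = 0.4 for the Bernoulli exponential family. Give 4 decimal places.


Legendre transform for Bernoulli:
A*(mu) = mu*log(mu) + (1-mu)*log(1-mu).
mu = 0.4, 1-mu = 0.6.
mu*log(mu) = 0.4*log(0.4) = -0.366516.
(1-mu)*log(1-mu) = 0.6*log(0.6) = -0.306495.
A* = -0.366516 + -0.306495 = -0.6730

-0.6730


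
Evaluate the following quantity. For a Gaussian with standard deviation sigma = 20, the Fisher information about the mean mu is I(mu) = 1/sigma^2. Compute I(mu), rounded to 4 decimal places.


The Fisher information for the mean of a normal distribution is I(mu) = 1/sigma^2.
sigma = 20, so sigma^2 = 400.
I(mu) = 1/400 = 0.0025

0.0025


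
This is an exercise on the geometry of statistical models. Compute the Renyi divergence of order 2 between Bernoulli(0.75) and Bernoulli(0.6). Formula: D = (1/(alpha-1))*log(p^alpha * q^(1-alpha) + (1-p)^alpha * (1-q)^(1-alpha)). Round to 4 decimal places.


Renyi divergence of order alpha between Bernoulli distributions:
D = (1/(alpha-1))*log(p^alpha * q^(1-alpha) + (1-p)^alpha * (1-q)^(1-alpha)).
alpha = 2, p = 0.75, q = 0.6.
p^alpha * q^(1-alpha) = 0.75^2 * 0.6^-1 = 0.9375.
(1-p)^alpha * (1-q)^(1-alpha) = 0.25^2 * 0.4^-1 = 0.15625.
sum = 0.9375 + 0.15625 = 1.09375.
D = (1/1)*log(1.09375) = 0.0896

0.0896


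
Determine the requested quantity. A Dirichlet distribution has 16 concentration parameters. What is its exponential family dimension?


Exponential family dimension calculation:
Dirichlet with 16 components has 16 natural parameters.

16


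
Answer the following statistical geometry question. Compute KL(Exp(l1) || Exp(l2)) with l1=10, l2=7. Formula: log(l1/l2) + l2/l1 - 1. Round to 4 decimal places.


KL divergence for exponential family:
KL = log(l1/l2) + l2/l1 - 1.
log(10/7) = 0.356675.
7/10 = 0.7.
KL = 0.356675 + 0.7 - 1 = 0.0567

0.0567


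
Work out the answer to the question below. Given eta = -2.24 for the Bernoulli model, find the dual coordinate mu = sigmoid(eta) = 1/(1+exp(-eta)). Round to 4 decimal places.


Dual coordinate (expectation parameter) for Bernoulli:
mu = 1/(1+exp(-eta)).
eta = -2.24.
exp(-eta) = exp(2.24) = 9.393331.
mu = 1/(1+9.393331) = 0.0962

0.0962


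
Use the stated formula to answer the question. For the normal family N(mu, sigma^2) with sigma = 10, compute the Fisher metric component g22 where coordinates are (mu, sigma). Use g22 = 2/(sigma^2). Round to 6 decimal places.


For the 2-parameter normal family, the Fisher metric has:
  g11 = 1/sigma^2, g22 = 2/sigma^2.
sigma = 10, sigma^2 = 100.
g22 = 0.020000

0.020000


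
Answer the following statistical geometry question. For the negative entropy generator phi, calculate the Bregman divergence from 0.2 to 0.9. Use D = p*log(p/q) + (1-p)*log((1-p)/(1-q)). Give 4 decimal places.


Bregman divergence with negative entropy generator:
D = p*log(p/q) + (1-p)*log((1-p)/(1-q)).
p = 0.2, q = 0.9.
p*log(p/q) = 0.2*log(0.2/0.9) = -0.300815.
(1-p)*log((1-p)/(1-q)) = 0.8*log(0.8/0.1) = 1.663553.
D = -0.300815 + 1.663553 = 1.3627

1.3627


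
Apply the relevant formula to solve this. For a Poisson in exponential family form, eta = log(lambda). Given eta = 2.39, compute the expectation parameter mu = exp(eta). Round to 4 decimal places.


Expectation parameter for Poisson exponential family:
mu = exp(eta).
eta = 2.39.
mu = exp(2.39) = 10.9135

10.9135


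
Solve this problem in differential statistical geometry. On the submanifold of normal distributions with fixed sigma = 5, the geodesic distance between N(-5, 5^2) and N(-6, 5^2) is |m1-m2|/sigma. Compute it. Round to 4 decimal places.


On the fixed-variance normal subfamily, geodesic distance = |m1-m2|/sigma.
|-5 - -6| = 1.
sigma = 5.
d = 1/5 = 0.2000

0.2000


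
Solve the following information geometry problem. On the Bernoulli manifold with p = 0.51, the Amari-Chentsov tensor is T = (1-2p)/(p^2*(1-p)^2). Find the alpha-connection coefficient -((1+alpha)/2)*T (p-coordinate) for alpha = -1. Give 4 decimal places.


Skewness (Amari-Chentsov) tensor: T = (1-2p)/(p^2*(1-p)^2).
p = 0.51, 1-2p = -0.02, p^2 = 0.2601, (1-p)^2 = 0.2401.
T = -0.02/(0.2601 * 0.2401) = -0.320256.
In the p-coordinate, Gamma^(alpha) = Gamma^(0) - (alpha/2)*T with Gamma^(0) = (1/2)*g'(p) = -T/2,
so Gamma^(alpha) = -((1+alpha)/2)*T.
alpha = -1, -(1+alpha)/2 = 0.0.
Gamma = 0.0 * -0.320256 = 0.0000

0.0000


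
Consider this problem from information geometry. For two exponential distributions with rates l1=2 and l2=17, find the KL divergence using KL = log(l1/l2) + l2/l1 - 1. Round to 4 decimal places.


KL divergence for exponential family:
KL = log(l1/l2) + l2/l1 - 1.
log(2/17) = -2.140066.
17/2 = 8.5.
KL = -2.140066 + 8.5 - 1 = 5.3599

5.3599


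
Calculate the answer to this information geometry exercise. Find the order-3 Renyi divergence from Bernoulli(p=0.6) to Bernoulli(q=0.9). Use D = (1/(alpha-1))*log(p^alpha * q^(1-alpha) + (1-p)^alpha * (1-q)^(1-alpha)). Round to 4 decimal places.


Renyi divergence of order alpha between Bernoulli distributions:
D = (1/(alpha-1))*log(p^alpha * q^(1-alpha) + (1-p)^alpha * (1-q)^(1-alpha)).
alpha = 3, p = 0.6, q = 0.9.
p^alpha * q^(1-alpha) = 0.6^3 * 0.9^-2 = 0.266667.
(1-p)^alpha * (1-q)^(1-alpha) = 0.4^3 * 0.1^-2 = 6.4.
sum = 0.266667 + 6.4 = 6.666667.
D = (1/2)*log(6.666667) = 0.9486

0.9486


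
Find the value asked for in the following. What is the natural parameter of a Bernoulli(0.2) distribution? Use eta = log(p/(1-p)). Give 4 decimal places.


Natural parameter for Bernoulli: eta = log(p/(1-p)).
p = 0.2, 1-p = 0.8.
p/(1-p) = 0.25.
eta = log(0.25) = -1.3863

-1.3863


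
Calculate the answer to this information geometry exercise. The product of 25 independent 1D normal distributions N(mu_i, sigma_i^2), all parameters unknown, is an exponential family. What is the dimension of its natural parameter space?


Exponential family dimension calculation:
Each univariate normal has two natural parameters (mu/sigma^2 and -1/(2 sigma^2)).
With 25 independent components, dim = 2 * 25 = 50.

50


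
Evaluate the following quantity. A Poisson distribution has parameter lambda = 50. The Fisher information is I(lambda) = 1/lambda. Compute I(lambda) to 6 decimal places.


Fisher information for Poisson: I(lambda) = 1/lambda.
lambda = 50.
I(lambda) = 1/50 = 0.020000

0.020000


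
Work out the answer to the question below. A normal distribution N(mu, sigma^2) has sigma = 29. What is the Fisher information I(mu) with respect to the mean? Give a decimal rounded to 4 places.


The Fisher information for the mean of a normal distribution is I(mu) = 1/sigma^2.
sigma = 29, so sigma^2 = 841.
I(mu) = 1/841 = 0.0012

0.0012


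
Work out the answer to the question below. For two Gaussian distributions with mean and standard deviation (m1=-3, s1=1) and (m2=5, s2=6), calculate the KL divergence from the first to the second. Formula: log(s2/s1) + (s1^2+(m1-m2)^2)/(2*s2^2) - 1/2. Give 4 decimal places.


KL divergence between normal distributions:
KL = log(s2/s1) + (s1^2 + (m1-m2)^2)/(2*s2^2) - 1/2.
log(6/1) = 1.791759.
(1^2 + (-3-5)^2)/(2*6^2) = (1 + 64)/72 = 0.902778.
KL = 1.791759 + 0.902778 - 0.5 = 2.1945

2.1945


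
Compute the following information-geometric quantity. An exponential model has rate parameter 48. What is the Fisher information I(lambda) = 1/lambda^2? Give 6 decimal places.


Fisher information for exponential: I(lambda) = 1/lambda^2.
lambda = 48, lambda^2 = 2304.
I = 1/2304 = 0.000434

0.000434


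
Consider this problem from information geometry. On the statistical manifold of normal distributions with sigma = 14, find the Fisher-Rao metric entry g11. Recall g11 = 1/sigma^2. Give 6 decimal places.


For the 2-parameter normal family, the Fisher metric has:
  g11 = 1/sigma^2, g22 = 2/sigma^2.
sigma = 14, sigma^2 = 196.
g11 = 0.005102

0.005102


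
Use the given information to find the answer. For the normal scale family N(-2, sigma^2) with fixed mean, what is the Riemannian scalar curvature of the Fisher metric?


This family has a single free parameter, so its statistical manifold
is 1-dimensional. The Riemann curvature tensor of any 1-dimensional
Riemannian manifold vanishes identically, so R = 0.

0


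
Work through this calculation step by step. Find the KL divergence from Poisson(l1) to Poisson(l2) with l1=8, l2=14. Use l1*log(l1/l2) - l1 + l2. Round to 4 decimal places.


KL divergence for Poisson:
KL = l1*log(l1/l2) - l1 + l2.
l1 = 8, l2 = 14.
log(8/14) = -0.559616.
l1*log(l1/l2) = 8 * -0.559616 = -4.476926.
KL = -4.476926 - 8 + 14 = 1.5231

1.5231


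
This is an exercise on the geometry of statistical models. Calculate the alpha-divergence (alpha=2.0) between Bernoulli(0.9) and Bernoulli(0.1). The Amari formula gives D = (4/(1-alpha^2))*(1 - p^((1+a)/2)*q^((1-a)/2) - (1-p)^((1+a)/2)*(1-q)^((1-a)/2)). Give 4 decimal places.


Amari alpha-divergence:
D = (4/(1-alpha^2))*(1 - p^((1+a)/2)*q^((1-a)/2) - (1-p)^((1+a)/2)*(1-q)^((1-a)/2)).
alpha = 2.0, p = 0.9, q = 0.1.
e1 = (1+alpha)/2 = 1.5, e2 = (1-alpha)/2 = -0.5.
t1 = p^e1 * q^e2 = 0.9^1.5 * 0.1^-0.5 = 2.7.
t2 = (1-p)^e1 * (1-q)^e2 = 0.1^1.5 * 0.9^-0.5 = 0.033333.
4/(1-alpha^2) = -1.333333.
D = -1.333333*(1 - 2.7 - 0.033333) = 2.3111

2.3111


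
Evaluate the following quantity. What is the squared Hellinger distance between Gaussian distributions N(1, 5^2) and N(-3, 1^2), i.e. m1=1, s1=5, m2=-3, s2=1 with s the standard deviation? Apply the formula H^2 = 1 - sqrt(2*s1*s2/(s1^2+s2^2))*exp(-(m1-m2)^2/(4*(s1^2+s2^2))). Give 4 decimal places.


Squared Hellinger distance for Gaussians:
H^2 = 1 - sqrt(2*s1*s2/(s1^2+s2^2)) * exp(-(m1-m2)^2/(4*(s1^2+s2^2))).
s1^2 = 25, s2^2 = 1, s1^2+s2^2 = 26.
sqrt(2*5*1/(26)) = 0.620174.
(m1-m2)^2 = (4)^2 = 16.
exp(-16/(4*26)) = exp(-0.153846) = 0.857404.
H^2 = 1 - 0.620174*0.857404 = 0.4683

0.4683


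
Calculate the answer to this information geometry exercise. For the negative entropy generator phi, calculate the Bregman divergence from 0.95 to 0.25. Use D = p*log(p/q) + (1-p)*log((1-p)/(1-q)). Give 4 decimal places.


Bregman divergence with negative entropy generator:
D = p*log(p/q) + (1-p)*log((1-p)/(1-q)).
p = 0.95, q = 0.25.
p*log(p/q) = 0.95*log(0.95/0.25) = 1.268251.
(1-p)*log((1-p)/(1-q)) = 0.05*log(0.05/0.75) = -0.135403.
D = 1.268251 + -0.135403 = 1.1328

1.1328


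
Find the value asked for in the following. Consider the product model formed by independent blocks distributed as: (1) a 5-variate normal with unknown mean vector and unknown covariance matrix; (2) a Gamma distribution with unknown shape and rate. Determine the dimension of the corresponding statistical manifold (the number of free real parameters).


The dimension of a statistical manifold equals the number of free
(independent) real parameters of the model. For a product of independent
blocks the parameter counts add.
- 5-variate normal: 5 (mean) + 5*6/2 = 15 (symmetric covariance) = 20.
- Gamma (shape, rate): 2.
Total = 20 + 2 = 22.
Dimension = 22

22


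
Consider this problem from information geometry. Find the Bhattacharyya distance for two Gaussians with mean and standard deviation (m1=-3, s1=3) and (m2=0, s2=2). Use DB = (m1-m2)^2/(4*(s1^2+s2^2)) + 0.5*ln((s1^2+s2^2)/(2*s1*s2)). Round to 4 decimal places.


Bhattacharyya distance between two Gaussians:
DB = (m1-m2)^2/(4*(s1^2+s2^2)) + (1/2)*ln((s1^2+s2^2)/(2*s1*s2)).
(m1-m2)^2 = (-3)^2 = 9.
s1^2+s2^2 = 9 + 4 = 13.
term1 = 9/52 = 0.173077.
term2 = 0.5*ln(13/12.0) = 0.040021.
DB = 0.173077 + 0.040021 = 0.2131

0.2131


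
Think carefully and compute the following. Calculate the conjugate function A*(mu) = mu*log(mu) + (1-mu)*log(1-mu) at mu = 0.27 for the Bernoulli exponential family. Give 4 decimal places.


Legendre transform for Bernoulli:
A*(mu) = mu*log(mu) + (1-mu)*log(1-mu).
mu = 0.27, 1-mu = 0.73.
mu*log(mu) = 0.27*log(0.27) = -0.35352.
(1-mu)*log(1-mu) = 0.73*log(0.73) = -0.229739.
A* = -0.35352 + -0.229739 = -0.5833

-0.5833


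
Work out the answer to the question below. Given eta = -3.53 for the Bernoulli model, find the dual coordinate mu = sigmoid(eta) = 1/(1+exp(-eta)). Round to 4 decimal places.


Dual coordinate (expectation parameter) for Bernoulli:
mu = 1/(1+exp(-eta)).
eta = -3.53.
exp(-eta) = exp(3.53) = 34.123968.
mu = 1/(1+34.123968) = 0.0285

0.0285


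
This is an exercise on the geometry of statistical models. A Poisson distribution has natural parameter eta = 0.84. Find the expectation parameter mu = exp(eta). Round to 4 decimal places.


Expectation parameter for Poisson exponential family:
mu = exp(eta).
eta = 0.84.
mu = exp(0.84) = 2.3164

2.3164


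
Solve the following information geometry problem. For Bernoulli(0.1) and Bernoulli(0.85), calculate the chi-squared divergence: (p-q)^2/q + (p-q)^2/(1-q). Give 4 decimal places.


Chi-squared divergence between Bernoulli distributions:
chi^2 = (p-q)^2/q + (p-q)^2/(1-q).
p = 0.1, q = 0.85, p-q = -0.75.
(p-q)^2 = 0.5625.
term1 = 0.5625/0.85 = 0.661765.
term2 = 0.5625/0.15 = 3.75.
chi^2 = 0.661765 + 3.75 = 4.4118

4.4118


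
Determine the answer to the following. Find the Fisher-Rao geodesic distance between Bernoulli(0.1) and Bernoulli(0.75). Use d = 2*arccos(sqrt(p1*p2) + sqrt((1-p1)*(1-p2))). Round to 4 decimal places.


Geodesic distance on Bernoulli manifold:
d(p1,p2) = 2*arccos(sqrt(p1*p2) + sqrt((1-p1)*(1-p2))).
sqrt(p1*p2) = sqrt(0.1*0.75) = 0.273861.
sqrt((1-p1)*(1-p2)) = sqrt(0.9*0.25) = 0.474342.
arg = 0.273861 + 0.474342 = 0.748203.
d = 2*arccos(0.748203) = 1.4509

1.4509


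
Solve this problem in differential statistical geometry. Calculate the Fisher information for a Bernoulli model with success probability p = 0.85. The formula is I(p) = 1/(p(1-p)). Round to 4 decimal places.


For Bernoulli(p), Fisher information is I(p) = 1/(p*(1-p)).
p = 0.85, 1-p = 0.15.
p*(1-p) = 0.1275.
I(p) = 1/0.1275 = 7.8431

7.8431


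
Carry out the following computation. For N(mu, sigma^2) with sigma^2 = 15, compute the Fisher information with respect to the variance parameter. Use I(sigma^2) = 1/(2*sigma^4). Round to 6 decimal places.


Fisher information for variance: I(sigma^2) = 1/(2*sigma^4).
sigma^2 = 15, so sigma^4 = 225.
I = 1/(2*225) = 1/450 = 0.002222

0.002222


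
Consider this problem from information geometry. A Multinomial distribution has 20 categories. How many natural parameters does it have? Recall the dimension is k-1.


Exponential family dimension calculation:
For Multinomial with k=20 categories, dim = k-1 = 19.

19


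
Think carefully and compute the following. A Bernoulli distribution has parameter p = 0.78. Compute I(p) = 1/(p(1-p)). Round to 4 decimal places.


For Bernoulli(p), Fisher information is I(p) = 1/(p*(1-p)).
p = 0.78, 1-p = 0.22.
p*(1-p) = 0.1716.
I(p) = 1/0.1716 = 5.8275

5.8275


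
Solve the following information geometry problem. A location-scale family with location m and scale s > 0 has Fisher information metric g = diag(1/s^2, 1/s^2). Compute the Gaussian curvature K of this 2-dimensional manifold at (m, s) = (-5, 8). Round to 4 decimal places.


The metric has the form g = (A dm^2 + B ds^2)/s^2 with A = 1, B = 1.
Substitute u = sqrt(A/B)*m: g = B*(du^2 + ds^2)/s^2, i.e. B times the
Poincare upper half-plane metric, which has constant Gaussian curvature -1.
Scaling a 2D metric by a constant c divides the Gaussian curvature by c,
so K = -1/B = -1/(1) = -1.0000 everywhere (the point (m, s) = (-5, 8) is irrelevant:
the curvature is constant).
The requested Gaussian curvature is K = -1.0000.

-1.0000


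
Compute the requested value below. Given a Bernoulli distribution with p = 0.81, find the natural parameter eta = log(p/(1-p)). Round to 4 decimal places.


Natural parameter for Bernoulli: eta = log(p/(1-p)).
p = 0.81, 1-p = 0.19.
p/(1-p) = 4.263158.
eta = log(4.263158) = 1.4500

1.4500


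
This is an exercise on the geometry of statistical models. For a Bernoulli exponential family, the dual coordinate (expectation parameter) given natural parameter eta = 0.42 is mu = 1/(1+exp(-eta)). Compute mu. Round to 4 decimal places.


Dual coordinate (expectation parameter) for Bernoulli:
mu = 1/(1+exp(-eta)).
eta = 0.42.
exp(-eta) = exp(-0.42) = 0.657047.
mu = 1/(1+0.657047) = 0.6035

0.6035


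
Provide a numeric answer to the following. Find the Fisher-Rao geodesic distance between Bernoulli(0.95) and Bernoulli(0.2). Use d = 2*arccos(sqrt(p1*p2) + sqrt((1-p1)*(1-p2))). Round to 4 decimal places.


Geodesic distance on Bernoulli manifold:
d(p1,p2) = 2*arccos(sqrt(p1*p2) + sqrt((1-p1)*(1-p2))).
sqrt(p1*p2) = sqrt(0.95*0.2) = 0.43589.
sqrt((1-p1)*(1-p2)) = sqrt(0.05*0.8) = 0.2.
arg = 0.43589 + 0.2 = 0.63589.
d = 2*arccos(0.63589) = 1.7633

1.7633


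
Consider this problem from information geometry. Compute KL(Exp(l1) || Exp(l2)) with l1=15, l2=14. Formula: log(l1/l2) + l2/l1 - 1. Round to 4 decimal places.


KL divergence for exponential family:
KL = log(l1/l2) + l2/l1 - 1.
log(15/14) = 0.068993.
14/15 = 0.933333.
KL = 0.068993 + 0.933333 - 1 = 0.0023

0.0023


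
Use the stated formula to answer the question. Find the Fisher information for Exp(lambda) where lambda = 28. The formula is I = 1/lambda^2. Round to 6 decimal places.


Fisher information for exponential: I(lambda) = 1/lambda^2.
lambda = 28, lambda^2 = 784.
I = 1/784 = 0.001276

0.001276


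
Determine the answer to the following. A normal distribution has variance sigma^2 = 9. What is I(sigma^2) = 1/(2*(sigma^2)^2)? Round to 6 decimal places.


Fisher information for variance: I(sigma^2) = 1/(2*sigma^4).
sigma^2 = 9, so sigma^4 = 81.
I = 1/(2*81) = 1/162 = 0.006173

0.006173


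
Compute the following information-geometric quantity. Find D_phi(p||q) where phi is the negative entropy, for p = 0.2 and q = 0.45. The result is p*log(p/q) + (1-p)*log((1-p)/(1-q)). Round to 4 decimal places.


Bregman divergence with negative entropy generator:
D = p*log(p/q) + (1-p)*log((1-p)/(1-q)).
p = 0.2, q = 0.45.
p*log(p/q) = 0.2*log(0.2/0.45) = -0.162186.
(1-p)*log((1-p)/(1-q)) = 0.8*log(0.8/0.55) = 0.299755.
D = -0.162186 + 0.299755 = 0.1376

0.1376


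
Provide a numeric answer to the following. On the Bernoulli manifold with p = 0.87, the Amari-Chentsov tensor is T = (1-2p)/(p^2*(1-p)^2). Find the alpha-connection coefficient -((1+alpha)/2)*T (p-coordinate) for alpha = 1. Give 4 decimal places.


Skewness (Amari-Chentsov) tensor: T = (1-2p)/(p^2*(1-p)^2).
p = 0.87, 1-2p = -0.74, p^2 = 0.7569, (1-p)^2 = 0.0169.
T = -0.74/(0.7569 * 0.0169) = -57.850419.
In the p-coordinate, Gamma^(alpha) = Gamma^(0) - (alpha/2)*T with Gamma^(0) = (1/2)*g'(p) = -T/2,
so Gamma^(alpha) = -((1+alpha)/2)*T.
alpha = 1, -(1+alpha)/2 = -1.0.
Gamma = -1.0 * -57.850419 = 57.8504

57.8504


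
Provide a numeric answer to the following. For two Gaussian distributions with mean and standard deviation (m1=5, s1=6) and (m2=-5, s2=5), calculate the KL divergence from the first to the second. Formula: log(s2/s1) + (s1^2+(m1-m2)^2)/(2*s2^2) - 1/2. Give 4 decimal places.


KL divergence between normal distributions:
KL = log(s2/s1) + (s1^2 + (m1-m2)^2)/(2*s2^2) - 1/2.
log(5/6) = -0.182322.
(6^2 + (5--5)^2)/(2*5^2) = (36 + 100)/50 = 2.72.
KL = -0.182322 + 2.72 - 0.5 = 2.0377

2.0377


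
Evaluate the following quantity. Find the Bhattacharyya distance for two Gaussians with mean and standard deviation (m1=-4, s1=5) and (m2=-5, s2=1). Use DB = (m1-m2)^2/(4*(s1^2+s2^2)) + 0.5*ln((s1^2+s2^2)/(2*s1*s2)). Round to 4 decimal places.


Bhattacharyya distance between two Gaussians:
DB = (m1-m2)^2/(4*(s1^2+s2^2)) + (1/2)*ln((s1^2+s2^2)/(2*s1*s2)).
(m1-m2)^2 = (1)^2 = 1.
s1^2+s2^2 = 25 + 1 = 26.
term1 = 1/104 = 0.009615.
term2 = 0.5*ln(26/10.0) = 0.477756.
DB = 0.009615 + 0.477756 = 0.4874

0.4874


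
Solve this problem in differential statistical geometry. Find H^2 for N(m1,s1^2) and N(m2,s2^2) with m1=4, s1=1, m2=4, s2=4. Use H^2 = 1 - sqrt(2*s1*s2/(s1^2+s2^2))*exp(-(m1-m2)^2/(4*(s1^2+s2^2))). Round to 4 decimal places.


Squared Hellinger distance for Gaussians:
H^2 = 1 - sqrt(2*s1*s2/(s1^2+s2^2)) * exp(-(m1-m2)^2/(4*(s1^2+s2^2))).
s1^2 = 1, s2^2 = 16, s1^2+s2^2 = 17.
sqrt(2*1*4/(17)) = 0.685994.
(m1-m2)^2 = (0)^2 = 0.
exp(-0/(4*17)) = exp(0.0) = 1.0.
H^2 = 1 - 0.685994*1.0 = 0.3140

0.3140


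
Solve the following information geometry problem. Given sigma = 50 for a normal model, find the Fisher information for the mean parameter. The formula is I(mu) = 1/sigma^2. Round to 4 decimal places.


The Fisher information for the mean of a normal distribution is I(mu) = 1/sigma^2.
sigma = 50, so sigma^2 = 2500.
I(mu) = 1/2500 = 0.0004

0.0004


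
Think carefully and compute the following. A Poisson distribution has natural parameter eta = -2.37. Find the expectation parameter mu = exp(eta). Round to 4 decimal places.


Expectation parameter for Poisson exponential family:
mu = exp(eta).
eta = -2.37.
mu = exp(-2.37) = 0.0935

0.0935


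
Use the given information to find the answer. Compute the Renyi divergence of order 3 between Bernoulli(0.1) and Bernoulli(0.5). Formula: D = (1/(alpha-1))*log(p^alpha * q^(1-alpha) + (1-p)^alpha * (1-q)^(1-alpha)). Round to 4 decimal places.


Renyi divergence of order alpha between Bernoulli distributions:
D = (1/(alpha-1))*log(p^alpha * q^(1-alpha) + (1-p)^alpha * (1-q)^(1-alpha)).
alpha = 3, p = 0.1, q = 0.5.
p^alpha * q^(1-alpha) = 0.1^3 * 0.5^-2 = 0.004.
(1-p)^alpha * (1-q)^(1-alpha) = 0.9^3 * 0.5^-2 = 2.916.
sum = 0.004 + 2.916 = 2.92.
D = (1/2)*log(2.92) = 0.5358

0.5358


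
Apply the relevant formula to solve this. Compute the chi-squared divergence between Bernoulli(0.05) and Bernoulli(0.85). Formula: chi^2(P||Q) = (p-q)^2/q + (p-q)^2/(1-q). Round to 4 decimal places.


Chi-squared divergence between Bernoulli distributions:
chi^2 = (p-q)^2/q + (p-q)^2/(1-q).
p = 0.05, q = 0.85, p-q = -0.8.
(p-q)^2 = 0.64.
term1 = 0.64/0.85 = 0.752941.
term2 = 0.64/0.15 = 4.266667.
chi^2 = 0.752941 + 4.266667 = 5.0196

5.0196


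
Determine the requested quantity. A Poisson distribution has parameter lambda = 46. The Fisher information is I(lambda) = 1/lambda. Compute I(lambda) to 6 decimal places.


Fisher information for Poisson: I(lambda) = 1/lambda.
lambda = 46.
I(lambda) = 1/46 = 0.021739

0.021739


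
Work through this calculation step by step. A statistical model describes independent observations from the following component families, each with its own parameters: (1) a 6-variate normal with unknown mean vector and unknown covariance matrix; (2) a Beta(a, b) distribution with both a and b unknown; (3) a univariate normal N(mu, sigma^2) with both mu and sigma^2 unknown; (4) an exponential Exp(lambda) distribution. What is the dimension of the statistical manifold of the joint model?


The dimension of a statistical manifold equals the number of free
(independent) real parameters of the model. For a product of independent
blocks the parameter counts add.
- 6-variate normal: 6 (mean) + 6*7/2 = 21 (symmetric covariance) = 27.
- Beta (a, b): 2.
- normal (mu, sigma^2): 2.
- exponential (lambda): 1.
Total = 27 + 2 + 2 + 1 = 32.
Dimension = 32

32


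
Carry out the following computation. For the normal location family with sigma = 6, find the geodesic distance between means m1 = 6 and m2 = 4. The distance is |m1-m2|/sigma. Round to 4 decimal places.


On the fixed-variance normal subfamily, geodesic distance = |m1-m2|/sigma.
|6 - 4| = 2.
sigma = 6.
d = 2/6 = 0.3333

0.3333


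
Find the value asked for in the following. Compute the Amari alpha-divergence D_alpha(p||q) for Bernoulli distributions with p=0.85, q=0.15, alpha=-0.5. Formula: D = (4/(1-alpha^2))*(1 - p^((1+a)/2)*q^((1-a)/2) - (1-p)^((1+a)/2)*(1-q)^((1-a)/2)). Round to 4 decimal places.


Amari alpha-divergence:
D = (4/(1-alpha^2))*(1 - p^((1+a)/2)*q^((1-a)/2) - (1-p)^((1+a)/2)*(1-q)^((1-a)/2)).
alpha = -0.5, p = 0.85, q = 0.15.
e1 = (1+alpha)/2 = 0.25, e2 = (1-alpha)/2 = 0.75.
t1 = p^e1 * q^e2 = 0.85^0.25 * 0.15^0.75 = 0.231432.
t2 = (1-p)^e1 * (1-q)^e2 = 0.15^0.25 * 0.85^0.75 = 0.550918.
4/(1-alpha^2) = 5.333333.
D = 5.333333*(1 - 0.231432 - 0.550918) = 1.1608

1.1608


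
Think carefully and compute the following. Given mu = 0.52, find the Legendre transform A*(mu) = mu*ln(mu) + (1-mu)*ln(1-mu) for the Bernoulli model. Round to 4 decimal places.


Legendre transform for Bernoulli:
A*(mu) = mu*log(mu) + (1-mu)*log(1-mu).
mu = 0.52, 1-mu = 0.48.
mu*log(mu) = 0.52*log(0.52) = -0.340042.
(1-mu)*log(1-mu) = 0.48*log(0.48) = -0.352305.
A* = -0.340042 + -0.352305 = -0.6923

-0.6923


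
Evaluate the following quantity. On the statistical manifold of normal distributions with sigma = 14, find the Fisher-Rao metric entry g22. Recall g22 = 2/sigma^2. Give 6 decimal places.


For the 2-parameter normal family, the Fisher metric has:
  g11 = 1/sigma^2, g22 = 2/sigma^2.
sigma = 14, sigma^2 = 196.
g22 = 0.010204

0.010204


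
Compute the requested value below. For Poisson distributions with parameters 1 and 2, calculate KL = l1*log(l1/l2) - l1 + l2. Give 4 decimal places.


KL divergence for Poisson:
KL = l1*log(l1/l2) - l1 + l2.
l1 = 1, l2 = 2.
log(1/2) = -0.693147.
l1*log(l1/l2) = 1 * -0.693147 = -0.693147.
KL = -0.693147 - 1 + 2 = 0.3069

0.3069


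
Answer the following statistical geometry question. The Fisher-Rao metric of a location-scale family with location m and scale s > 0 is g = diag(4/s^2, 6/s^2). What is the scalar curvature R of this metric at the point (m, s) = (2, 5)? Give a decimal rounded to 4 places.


The metric has the form g = (A dm^2 + B ds^2)/s^2 with A = 4, B = 6.
Substitute u = sqrt(A/B)*m: g = B*(du^2 + ds^2)/s^2, i.e. B times the
Poincare upper half-plane metric, which has constant Gaussian curvature -1.
Scaling a 2D metric by a constant c divides the Gaussian curvature by c,
so K = -1/B = -1/(6) = -0.1667 everywhere (the point (m, s) = (2, 5) is irrelevant:
the curvature is constant).
Scalar curvature in dimension 2: R = 2K = -2/(6) = -0.3333.

-0.3333


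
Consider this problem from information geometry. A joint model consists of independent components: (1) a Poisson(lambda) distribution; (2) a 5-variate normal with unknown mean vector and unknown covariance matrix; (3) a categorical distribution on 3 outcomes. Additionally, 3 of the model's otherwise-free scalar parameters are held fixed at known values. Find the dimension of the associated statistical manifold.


The dimension of a statistical manifold equals the number of free
(independent) real parameters of the model. For a product of independent
blocks the parameter counts add.
- Poisson (lambda): 1.
- 5-variate normal: 5 (mean) + 5*6/2 = 15 (symmetric covariance) = 20.
- categorical on 3 outcomes (probabilities sum to 1): 3-1 = 2.
Total = 1 + 20 + 2 = 23.
3 parameter(s) fixed at known values: 23 - 3 = 20.
Dimension = 20

20


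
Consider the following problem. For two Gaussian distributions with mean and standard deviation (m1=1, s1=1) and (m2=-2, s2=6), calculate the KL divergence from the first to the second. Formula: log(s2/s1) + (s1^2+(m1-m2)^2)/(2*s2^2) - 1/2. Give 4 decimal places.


KL divergence between normal distributions:
KL = log(s2/s1) + (s1^2 + (m1-m2)^2)/(2*s2^2) - 1/2.
log(6/1) = 1.791759.
(1^2 + (1--2)^2)/(2*6^2) = (1 + 9)/72 = 0.138889.
KL = 1.791759 + 0.138889 - 0.5 = 1.4306

1.4306
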